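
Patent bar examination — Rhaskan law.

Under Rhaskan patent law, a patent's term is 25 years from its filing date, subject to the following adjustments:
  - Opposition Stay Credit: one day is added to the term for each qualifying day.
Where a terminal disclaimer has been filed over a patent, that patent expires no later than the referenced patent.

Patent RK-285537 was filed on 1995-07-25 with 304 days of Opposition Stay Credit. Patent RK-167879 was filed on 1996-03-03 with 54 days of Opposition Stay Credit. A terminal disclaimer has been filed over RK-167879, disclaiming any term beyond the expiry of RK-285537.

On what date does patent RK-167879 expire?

Natural term of RK-167879:
  Base: filing + 25 years → 3 March 2021.
  Opposition Stay Credit: +54 days → 26 April 2021.
Expiry of referenced patent RK-285537:
  Base: filing + 25 years → 25 July 2020.
  Opposition Stay Credit: +304 days → 25 May 2021.
Terminal disclaimer: RK-167879 expires on the earlier of 26 April 2021 and 25 May 2021.

April 26, 2021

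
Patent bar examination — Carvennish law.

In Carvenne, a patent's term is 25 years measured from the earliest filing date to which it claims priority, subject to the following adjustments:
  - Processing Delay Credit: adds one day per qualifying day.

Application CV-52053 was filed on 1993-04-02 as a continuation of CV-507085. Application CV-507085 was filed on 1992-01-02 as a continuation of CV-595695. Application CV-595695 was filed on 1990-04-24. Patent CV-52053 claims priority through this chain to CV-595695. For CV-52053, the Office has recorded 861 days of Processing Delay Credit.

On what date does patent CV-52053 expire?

2017-09-01

Earliest priority filing: 24 April 1990.
Base term: 24 April 1990 + 25 years → 24 April 2015.
Processing Delay Credit: +861 days → 1 September 2017.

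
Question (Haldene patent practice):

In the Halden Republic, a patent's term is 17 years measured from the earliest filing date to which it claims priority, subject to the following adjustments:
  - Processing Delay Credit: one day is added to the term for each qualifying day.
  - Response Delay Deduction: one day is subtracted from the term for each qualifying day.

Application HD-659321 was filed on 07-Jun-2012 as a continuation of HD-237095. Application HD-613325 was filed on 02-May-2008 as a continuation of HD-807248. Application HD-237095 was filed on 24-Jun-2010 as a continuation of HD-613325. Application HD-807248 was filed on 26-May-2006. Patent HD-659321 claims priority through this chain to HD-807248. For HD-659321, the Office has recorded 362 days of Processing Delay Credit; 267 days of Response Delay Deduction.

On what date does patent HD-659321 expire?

2023-08-29

Earliest priority filing: 26 May 2006.
Base term: 26 May 2006 + 17 years → 26 May 2023.
Processing Delay Credit: +362 days → 22 May 2024.
Response Delay Deduction: −267 days → 29 August 2023.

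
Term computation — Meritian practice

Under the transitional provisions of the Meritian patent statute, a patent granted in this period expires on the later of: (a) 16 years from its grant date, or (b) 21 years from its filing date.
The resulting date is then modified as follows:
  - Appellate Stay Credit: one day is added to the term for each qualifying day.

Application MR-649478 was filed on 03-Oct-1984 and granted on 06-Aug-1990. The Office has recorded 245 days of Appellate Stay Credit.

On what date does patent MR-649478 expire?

April 8, 2007

(a) grant + 16 years → 6 August 2006.
(b) filing + 21 years → 3 October 2005.
Later of the two: 6 August 2006.
Appellate Stay Credit: +245 days → 8 April 2007.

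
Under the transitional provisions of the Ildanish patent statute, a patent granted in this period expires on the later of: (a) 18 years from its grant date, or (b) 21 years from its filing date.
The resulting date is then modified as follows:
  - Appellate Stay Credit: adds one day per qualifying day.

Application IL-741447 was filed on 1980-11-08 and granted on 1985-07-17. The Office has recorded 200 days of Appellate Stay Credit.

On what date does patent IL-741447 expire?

2004-02-02

(a) grant + 18 years → 17 July 2003.
(b) filing + 21 years → 8 November 2001.
Later of the two: 17 July 2003.
Appellate Stay Credit: +200 days → 2 February 2004.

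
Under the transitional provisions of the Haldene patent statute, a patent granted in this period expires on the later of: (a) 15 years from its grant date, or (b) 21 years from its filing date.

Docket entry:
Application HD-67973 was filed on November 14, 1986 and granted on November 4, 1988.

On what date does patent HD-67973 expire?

(a) grant + 15 years → 4 November 2003.
(b) filing + 21 years → 14 November 2007.
Later of the two: 14 November 2007.

November 14, 2007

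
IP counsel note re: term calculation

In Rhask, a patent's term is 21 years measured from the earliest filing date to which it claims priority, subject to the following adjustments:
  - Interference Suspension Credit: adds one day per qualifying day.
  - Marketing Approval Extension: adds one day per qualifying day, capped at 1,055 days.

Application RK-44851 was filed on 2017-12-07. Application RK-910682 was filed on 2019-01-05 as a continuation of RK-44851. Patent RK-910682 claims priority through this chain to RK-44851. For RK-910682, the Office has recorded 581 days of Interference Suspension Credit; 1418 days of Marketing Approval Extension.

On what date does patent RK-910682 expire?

Earliest priority filing: 7 December 2017.
Base term: 7 December 2017 + 21 years → 7 December 2038.
Interference Suspension Credit: +581 days → 10 July 2040.
Marketing Approval Extension: 1418 days claimed exceeds the 1055-day cap, so +1055 days → 31 May 2043.

May 31, 2043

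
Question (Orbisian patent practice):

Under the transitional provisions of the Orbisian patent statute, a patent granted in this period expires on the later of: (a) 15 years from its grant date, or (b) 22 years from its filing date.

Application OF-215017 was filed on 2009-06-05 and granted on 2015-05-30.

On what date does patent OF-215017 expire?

(a) grant + 15 years → 30 May 2030.
(b) filing + 22 years → 5 June 2031.
Later of the two: 5 June 2031.

June 5, 2031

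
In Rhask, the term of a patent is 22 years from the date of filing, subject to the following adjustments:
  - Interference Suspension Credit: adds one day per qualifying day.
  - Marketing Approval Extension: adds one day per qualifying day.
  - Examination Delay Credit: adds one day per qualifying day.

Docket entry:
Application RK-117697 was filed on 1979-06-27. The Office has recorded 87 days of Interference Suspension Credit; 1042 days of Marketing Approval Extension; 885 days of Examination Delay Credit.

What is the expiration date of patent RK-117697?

January 1, 2007

Base term: filing date + 22 years → 27 June 2001.
Interference Suspension Credit: +87 days → 22 September 2001.
Marketing Approval Extension: +1042 days → 30 July 2004.
Examination Delay Credit: +885 days → 1 January 2007.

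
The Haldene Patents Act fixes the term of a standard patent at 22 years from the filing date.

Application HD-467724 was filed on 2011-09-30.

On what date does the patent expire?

September 30, 2033

Filing date + 22 years → 30 September 2033.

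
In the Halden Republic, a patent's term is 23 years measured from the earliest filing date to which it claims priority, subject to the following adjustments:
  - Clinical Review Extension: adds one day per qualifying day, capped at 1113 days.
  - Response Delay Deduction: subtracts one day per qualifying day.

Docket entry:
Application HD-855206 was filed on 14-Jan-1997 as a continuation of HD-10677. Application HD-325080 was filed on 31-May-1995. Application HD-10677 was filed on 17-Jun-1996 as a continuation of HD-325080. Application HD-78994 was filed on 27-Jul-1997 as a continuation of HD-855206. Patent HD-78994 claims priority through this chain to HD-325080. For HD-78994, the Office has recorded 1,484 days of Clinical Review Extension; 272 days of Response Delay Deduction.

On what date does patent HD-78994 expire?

Earliest priority filing: 31 May 1995.
Base term: 31 May 1995 + 23 years → 31 May 2018.
Clinical Review Extension: 1484 days claimed exceeds the 1113-day cap, so +1113 days → 17 June 2021.
Response Delay Deduction: −272 days → 18 September 2020.

2020-09-18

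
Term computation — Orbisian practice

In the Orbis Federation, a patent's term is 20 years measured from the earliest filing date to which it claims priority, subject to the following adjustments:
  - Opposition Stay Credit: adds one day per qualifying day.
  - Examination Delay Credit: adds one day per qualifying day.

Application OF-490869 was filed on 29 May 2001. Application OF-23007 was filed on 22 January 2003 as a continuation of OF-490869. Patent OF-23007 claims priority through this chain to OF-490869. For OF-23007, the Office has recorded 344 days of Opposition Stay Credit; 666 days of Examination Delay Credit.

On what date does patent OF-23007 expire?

Earliest priority filing: 29 May 2001.
Base term: 29 May 2001 + 20 years → 29 May 2021.
Opposition Stay Credit: +344 days → 8 May 2022.
Examination Delay Credit: +666 days → 4 March 2024.

March 4, 2024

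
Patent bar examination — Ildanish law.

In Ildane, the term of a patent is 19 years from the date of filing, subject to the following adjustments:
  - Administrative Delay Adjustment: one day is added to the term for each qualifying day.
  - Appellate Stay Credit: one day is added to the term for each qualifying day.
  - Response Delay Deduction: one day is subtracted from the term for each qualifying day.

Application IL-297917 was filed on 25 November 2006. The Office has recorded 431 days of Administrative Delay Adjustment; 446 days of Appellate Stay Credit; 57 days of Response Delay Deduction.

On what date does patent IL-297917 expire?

February 23, 2028

Base term: filing date + 19 years → 25 November 2025.
Administrative Delay Adjustment: +431 days → 30 January 2027.
Appellate Stay Credit: +446 days → 20 April 2028.
Response Delay Deduction: −57 days → 23 February 2028.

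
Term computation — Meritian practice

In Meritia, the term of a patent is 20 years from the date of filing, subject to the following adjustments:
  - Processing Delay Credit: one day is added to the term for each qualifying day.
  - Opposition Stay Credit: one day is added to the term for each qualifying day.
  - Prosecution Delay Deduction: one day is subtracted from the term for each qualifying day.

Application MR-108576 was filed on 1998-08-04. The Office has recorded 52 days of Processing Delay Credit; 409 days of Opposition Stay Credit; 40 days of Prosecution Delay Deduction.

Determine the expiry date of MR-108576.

Base term: filing date + 20 years → 4 August 2018.
Processing Delay Credit: +52 days → 25 September 2018.
Opposition Stay Credit: +409 days → 8 November 2019.
Prosecution Delay Deduction: −40 days → 29 September 2019.

September 29, 2019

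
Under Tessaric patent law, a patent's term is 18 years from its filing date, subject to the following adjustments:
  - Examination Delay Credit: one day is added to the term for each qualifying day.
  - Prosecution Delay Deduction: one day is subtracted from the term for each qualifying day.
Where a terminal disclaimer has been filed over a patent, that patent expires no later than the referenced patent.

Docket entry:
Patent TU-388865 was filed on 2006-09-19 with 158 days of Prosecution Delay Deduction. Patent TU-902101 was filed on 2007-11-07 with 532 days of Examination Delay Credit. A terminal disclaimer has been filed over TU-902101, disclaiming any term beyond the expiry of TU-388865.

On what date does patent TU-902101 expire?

2024-04-14

Natural term of TU-902101:
  Base: filing + 18 years → 7 November 2025.
  Examination Delay Credit: +532 days → 23 April 2027.
Expiry of referenced patent TU-388865:
  Base: filing + 18 years → 19 September 2024.
  Prosecution Delay Deduction: −158 days → 14 April 2024.
Terminal disclaimer: TU-902101 expires on the earlier of 23 April 2027 and 14 April 2024.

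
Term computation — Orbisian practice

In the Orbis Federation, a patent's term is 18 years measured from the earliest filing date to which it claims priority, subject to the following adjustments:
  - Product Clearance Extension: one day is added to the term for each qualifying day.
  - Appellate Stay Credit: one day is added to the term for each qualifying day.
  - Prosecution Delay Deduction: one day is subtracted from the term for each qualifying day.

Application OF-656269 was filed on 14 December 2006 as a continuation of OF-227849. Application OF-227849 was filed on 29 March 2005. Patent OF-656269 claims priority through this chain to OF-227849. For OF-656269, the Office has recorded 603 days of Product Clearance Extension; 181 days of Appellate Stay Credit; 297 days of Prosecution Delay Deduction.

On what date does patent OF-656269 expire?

2024-07-28

Earliest priority filing: 29 March 2005.
Base term: 29 March 2005 + 18 years → 29 March 2023.
Product Clearance Extension: +603 days → 21 November 2024.
Appellate Stay Credit: +181 days → 21 May 2025.
Prosecution Delay Deduction: −297 days → 28 July 2024.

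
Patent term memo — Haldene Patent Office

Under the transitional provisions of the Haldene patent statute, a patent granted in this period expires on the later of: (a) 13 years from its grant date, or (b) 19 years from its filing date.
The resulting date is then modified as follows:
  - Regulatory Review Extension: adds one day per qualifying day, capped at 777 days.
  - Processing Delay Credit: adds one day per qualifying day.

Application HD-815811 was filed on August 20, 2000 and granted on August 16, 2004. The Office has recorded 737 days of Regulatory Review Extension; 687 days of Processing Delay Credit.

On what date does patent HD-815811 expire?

(a) grant + 13 years → 16 August 2017.
(b) filing + 19 years → 20 August 2019.
Later of the two: 20 August 2019.
Regulatory Review Extension: 737 days (within the 777-day cap) → +737 days → 26 August 2021.
Processing Delay Credit: +687 days → 14 July 2023.

2023-07-14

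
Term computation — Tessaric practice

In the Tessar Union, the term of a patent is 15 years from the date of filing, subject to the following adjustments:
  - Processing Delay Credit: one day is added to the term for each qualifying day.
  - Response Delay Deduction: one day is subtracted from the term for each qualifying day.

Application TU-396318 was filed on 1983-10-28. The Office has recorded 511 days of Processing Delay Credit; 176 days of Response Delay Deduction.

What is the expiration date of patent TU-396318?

1999-09-28

Base term: filing date + 15 years → 28 October 1998.
Processing Delay Credit: +511 days → 22 March 2000.
Response Delay Deduction: −176 days → 28 September 1999.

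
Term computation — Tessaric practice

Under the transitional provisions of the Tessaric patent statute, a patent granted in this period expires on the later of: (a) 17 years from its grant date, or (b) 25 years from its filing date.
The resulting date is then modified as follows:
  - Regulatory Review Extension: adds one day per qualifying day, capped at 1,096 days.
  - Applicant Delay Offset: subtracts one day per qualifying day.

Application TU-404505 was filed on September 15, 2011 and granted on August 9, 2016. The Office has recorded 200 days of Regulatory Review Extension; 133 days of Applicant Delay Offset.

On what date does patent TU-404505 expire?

(a) grant + 17 years → 9 August 2033.
(b) filing + 25 years → 15 September 2036.
Later of the two: 15 September 2036.
Regulatory Review Extension: 200 days (within the 1096-day cap) → +200 days → 3 April 2037.
Applicant Delay Offset: −133 days → 21 November 2036.

2036-11-21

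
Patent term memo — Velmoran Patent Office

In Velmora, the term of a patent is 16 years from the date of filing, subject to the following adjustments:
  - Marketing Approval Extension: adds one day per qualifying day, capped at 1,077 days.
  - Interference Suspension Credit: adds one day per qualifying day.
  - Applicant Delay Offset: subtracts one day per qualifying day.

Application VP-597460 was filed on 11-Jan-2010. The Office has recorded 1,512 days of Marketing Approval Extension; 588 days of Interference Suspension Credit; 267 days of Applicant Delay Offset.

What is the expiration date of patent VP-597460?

Base term: filing date + 16 years → 11 January 2026.
Marketing Approval Extension: 1512 days claimed exceeds the 1077-day cap, so +1077 days → 23 December 2028.
Interference Suspension Credit: +588 days → 3 August 2030.
Applicant Delay Offset: −267 days → 9 November 2029.

2029-11-09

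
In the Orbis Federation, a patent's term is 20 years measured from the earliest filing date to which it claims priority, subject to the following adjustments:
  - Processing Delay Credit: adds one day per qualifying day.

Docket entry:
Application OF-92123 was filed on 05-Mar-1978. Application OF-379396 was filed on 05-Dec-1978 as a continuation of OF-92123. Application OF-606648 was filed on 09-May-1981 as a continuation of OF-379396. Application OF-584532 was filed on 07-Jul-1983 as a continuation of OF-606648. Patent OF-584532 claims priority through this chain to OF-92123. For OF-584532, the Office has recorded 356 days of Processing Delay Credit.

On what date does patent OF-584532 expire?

Earliest priority filing: 5 March 1978.
Base term: 5 March 1978 + 20 years → 5 March 1998.
Processing Delay Credit: +356 days → 24 February 1999.

1999-02-24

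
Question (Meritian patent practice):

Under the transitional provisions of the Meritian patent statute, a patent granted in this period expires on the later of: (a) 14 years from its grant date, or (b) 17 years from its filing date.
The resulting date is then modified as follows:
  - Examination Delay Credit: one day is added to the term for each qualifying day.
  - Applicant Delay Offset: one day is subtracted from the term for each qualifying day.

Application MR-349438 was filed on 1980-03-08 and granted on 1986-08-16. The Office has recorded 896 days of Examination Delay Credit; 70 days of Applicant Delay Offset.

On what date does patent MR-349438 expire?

2002-11-20

(a) grant + 14 years → 16 August 2000.
(b) filing + 17 years → 8 March 1997.
Later of the two: 16 August 2000.
Examination Delay Credit: +896 days → 29 January 2003.
Applicant Delay Offset: −70 days → 20 November 2002.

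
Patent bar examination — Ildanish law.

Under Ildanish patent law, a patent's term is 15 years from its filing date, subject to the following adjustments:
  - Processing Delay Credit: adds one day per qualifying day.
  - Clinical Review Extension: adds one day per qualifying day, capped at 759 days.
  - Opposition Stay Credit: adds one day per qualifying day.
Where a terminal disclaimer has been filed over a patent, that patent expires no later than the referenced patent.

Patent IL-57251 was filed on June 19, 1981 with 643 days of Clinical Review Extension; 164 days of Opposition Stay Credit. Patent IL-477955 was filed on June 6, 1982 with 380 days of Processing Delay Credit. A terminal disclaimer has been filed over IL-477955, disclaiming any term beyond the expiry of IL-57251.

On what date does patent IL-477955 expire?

Natural term of IL-477955:
  Base: filing + 15 years → 6 June 1997.
  Processing Delay Credit: +380 days → 21 June 1998.
Expiry of referenced patent IL-57251:
  Base: filing + 15 years → 19 June 1996.
  Clinical Review Extension: 643 days (within the 759-day cap) → +643 days → 24 March 1998.
  Opposition Stay Credit: +164 days → 4 September 1998.
Terminal disclaimer: IL-477955 expires on the earlier of 21 June 1998 and 4 September 1998.

June 21, 1998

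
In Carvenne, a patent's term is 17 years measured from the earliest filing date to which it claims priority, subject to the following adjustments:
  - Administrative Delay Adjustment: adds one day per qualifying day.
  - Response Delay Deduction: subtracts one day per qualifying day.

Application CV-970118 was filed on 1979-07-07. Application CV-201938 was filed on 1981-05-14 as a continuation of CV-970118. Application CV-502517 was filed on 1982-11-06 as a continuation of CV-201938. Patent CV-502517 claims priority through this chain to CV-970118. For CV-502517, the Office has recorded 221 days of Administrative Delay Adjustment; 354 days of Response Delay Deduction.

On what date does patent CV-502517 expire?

Earliest priority filing: 7 July 1979.
Base term: 7 July 1979 + 17 years → 7 July 1996.
Administrative Delay Adjustment: +221 days → 13 February 1997.
Response Delay Deduction: −354 days → 25 February 1996.

1996-02-25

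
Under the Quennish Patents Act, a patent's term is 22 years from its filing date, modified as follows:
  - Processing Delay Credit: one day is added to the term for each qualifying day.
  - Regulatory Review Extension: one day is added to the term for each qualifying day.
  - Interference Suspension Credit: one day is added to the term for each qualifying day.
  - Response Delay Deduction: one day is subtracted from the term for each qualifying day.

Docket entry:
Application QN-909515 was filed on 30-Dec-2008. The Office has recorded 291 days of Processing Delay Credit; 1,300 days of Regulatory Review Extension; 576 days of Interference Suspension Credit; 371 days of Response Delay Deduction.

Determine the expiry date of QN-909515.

2035-11-30

Base term: filing date + 22 years → 30 December 2030.
Processing Delay Credit: +291 days → 17 October 2031.
Regulatory Review Extension: +1300 days → 9 May 2035.
Interference Suspension Credit: +576 days → 5 December 2036.
Response Delay Deduction: −371 days → 30 November 2035.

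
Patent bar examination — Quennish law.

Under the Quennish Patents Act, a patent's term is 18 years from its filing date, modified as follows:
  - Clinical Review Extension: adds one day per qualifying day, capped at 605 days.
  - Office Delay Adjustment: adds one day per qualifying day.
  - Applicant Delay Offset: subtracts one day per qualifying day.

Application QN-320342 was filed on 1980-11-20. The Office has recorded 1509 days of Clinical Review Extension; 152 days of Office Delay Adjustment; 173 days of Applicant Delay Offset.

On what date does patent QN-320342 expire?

2000-06-26

Base term: filing date + 18 years → 20 November 1998.
Clinical Review Extension: 1509 days claimed exceeds the 605-day cap, so +605 days → 17 July 2000.
Office Delay Adjustment: +152 days → 16 December 2000.
Applicant Delay Offset: −173 days → 26 June 2000.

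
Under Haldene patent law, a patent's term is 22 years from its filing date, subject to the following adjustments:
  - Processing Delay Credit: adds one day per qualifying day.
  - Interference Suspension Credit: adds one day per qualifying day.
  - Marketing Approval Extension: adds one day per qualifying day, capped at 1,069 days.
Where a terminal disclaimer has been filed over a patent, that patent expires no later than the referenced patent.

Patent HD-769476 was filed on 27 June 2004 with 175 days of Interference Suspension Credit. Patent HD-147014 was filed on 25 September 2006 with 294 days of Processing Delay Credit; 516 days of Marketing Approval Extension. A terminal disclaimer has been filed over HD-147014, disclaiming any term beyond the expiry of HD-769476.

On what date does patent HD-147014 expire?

December 19, 2026

Natural term of HD-147014:
  Base: filing + 22 years → 25 September 2028.
  Processing Delay Credit: +294 days → 16 July 2029.
  Marketing Approval Extension: 516 days (within the 1069-day cap) → +516 days → 14 December 2030.
Expiry of referenced patent HD-769476:
  Base: filing + 22 years → 27 June 2026.
  Interference Suspension Credit: +175 days → 19 December 2026.
Terminal disclaimer: HD-147014 expires on the earlier of 14 December 2030 and 19 December 2026.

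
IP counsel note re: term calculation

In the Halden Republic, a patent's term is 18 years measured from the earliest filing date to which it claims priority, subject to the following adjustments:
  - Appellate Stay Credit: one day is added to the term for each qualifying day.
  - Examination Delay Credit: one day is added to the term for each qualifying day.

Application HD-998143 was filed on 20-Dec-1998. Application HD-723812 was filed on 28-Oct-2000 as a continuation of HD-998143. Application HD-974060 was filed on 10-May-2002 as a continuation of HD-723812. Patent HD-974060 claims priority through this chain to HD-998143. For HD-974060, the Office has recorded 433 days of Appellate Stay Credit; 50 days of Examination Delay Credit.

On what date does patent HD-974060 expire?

April 17, 2018

Earliest priority filing: 20 December 1998.
Base term: 20 December 1998 + 18 years → 20 December 2016.
Appellate Stay Credit: +433 days → 26 February 2018.
Examination Delay Credit: +50 days → 17 April 2018.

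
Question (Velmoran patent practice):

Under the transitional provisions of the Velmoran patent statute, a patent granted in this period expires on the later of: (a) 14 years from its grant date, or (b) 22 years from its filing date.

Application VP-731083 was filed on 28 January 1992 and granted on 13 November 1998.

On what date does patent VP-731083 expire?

2014-01-28

(a) grant + 14 years → 13 November 2012.
(b) filing + 22 years → 28 January 2014.
Later of the two: 28 January 2014.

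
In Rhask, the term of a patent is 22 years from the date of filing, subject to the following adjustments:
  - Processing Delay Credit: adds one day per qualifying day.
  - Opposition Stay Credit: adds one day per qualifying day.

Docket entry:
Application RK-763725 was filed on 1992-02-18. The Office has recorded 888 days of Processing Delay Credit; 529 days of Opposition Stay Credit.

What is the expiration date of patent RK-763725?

January 5, 2018

Base term: filing date + 22 years → 18 February 2014.
Processing Delay Credit: +888 days → 25 July 2016.
Opposition Stay Credit: +529 days → 5 January 2018.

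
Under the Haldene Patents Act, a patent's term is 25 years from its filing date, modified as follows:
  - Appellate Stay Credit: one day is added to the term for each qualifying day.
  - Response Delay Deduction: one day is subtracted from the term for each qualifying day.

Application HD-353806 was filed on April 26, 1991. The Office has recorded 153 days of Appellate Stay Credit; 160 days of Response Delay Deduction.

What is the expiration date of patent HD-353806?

2016-04-19

Base term: filing date + 25 years → 26 April 2016.
Appellate Stay Credit: +153 days → 26 September 2016.
Response Delay Deduction: −160 days → 19 April 2016.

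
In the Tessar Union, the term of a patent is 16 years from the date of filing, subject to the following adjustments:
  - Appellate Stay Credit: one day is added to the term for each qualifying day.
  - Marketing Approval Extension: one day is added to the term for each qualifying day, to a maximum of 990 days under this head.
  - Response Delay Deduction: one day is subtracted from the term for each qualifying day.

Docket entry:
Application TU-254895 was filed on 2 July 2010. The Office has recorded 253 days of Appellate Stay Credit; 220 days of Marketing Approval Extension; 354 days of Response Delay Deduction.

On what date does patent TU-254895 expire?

2026-10-29

Base term: filing date + 16 years → 2 July 2026.
Appellate Stay Credit: +253 days → 12 March 2027.
Marketing Approval Extension: 220 days (within the 990-day cap) → +220 days → 18 October 2027.
Response Delay Deduction: −354 days → 29 October 2026.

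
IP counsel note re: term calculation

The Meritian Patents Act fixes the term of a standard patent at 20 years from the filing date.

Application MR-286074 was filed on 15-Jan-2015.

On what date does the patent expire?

January 15, 2035

Filing date + 20 years → 15 January 2035.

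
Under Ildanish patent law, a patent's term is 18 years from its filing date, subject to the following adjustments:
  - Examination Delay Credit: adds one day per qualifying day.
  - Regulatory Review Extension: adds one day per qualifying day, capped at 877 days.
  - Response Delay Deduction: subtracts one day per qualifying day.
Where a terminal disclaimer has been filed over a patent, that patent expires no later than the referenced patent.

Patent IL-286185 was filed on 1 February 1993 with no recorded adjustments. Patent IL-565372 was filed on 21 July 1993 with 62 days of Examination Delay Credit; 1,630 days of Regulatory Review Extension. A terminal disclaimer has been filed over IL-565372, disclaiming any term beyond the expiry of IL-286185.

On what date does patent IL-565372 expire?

Natural term of IL-565372:
  Base: filing + 18 years → 21 July 2011.
  Examination Delay Credit: +62 days → 21 September 2011.
  Regulatory Review Extension: 1630 days claimed exceeds the 877-day cap, so +877 days → 14 February 2014.
Expiry of referenced patent IL-286185:
  Base: filing + 18 years → 1 February 2011.
Terminal disclaimer: IL-565372 expires on the earlier of 14 February 2014 and 1 February 2011.

2011-02-01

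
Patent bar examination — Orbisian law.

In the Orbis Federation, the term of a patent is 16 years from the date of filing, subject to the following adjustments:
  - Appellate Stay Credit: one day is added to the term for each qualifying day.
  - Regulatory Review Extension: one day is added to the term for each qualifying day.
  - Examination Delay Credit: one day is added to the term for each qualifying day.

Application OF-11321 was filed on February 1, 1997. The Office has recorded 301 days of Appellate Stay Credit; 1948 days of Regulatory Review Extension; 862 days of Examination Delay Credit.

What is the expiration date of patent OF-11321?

2021-08-09

Base term: filing date + 16 years → 1 February 2013.
Appellate Stay Credit: +301 days → 29 November 2013.
Regulatory Review Extension: +1948 days → 31 March 2019.
Examination Delay Credit: +862 days → 9 August 2021.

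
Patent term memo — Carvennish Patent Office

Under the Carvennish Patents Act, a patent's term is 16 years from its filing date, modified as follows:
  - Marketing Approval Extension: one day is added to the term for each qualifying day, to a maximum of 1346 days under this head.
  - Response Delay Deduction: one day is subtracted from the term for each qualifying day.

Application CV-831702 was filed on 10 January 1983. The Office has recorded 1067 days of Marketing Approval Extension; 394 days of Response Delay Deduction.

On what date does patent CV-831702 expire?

November 13, 2000

Base term: filing date + 16 years → 10 January 1999.
Marketing Approval Extension: 1067 days (within the 1346-day cap) → +1067 days → 12 December 2001.
Response Delay Deduction: −394 days → 13 November 2000.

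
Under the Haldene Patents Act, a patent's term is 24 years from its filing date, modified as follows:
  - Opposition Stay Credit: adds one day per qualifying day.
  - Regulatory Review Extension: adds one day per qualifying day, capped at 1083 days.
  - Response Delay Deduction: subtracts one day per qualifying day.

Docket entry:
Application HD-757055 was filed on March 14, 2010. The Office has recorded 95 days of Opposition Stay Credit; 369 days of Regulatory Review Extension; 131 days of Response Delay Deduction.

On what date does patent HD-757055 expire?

February 10, 2035

Base term: filing date + 24 years → 14 March 2034.
Opposition Stay Credit: +95 days → 17 June 2034.
Regulatory Review Extension: 369 days (within the 1083-day cap) → +369 days → 21 June 2035.
Response Delay Deduction: −131 days → 10 February 2035.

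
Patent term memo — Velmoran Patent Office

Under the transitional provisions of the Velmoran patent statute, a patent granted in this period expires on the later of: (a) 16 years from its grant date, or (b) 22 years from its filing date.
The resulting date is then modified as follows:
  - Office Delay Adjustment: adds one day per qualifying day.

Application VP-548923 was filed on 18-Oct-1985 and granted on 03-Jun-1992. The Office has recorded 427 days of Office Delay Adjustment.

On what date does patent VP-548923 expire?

2009-08-04

(a) grant + 16 years → 3 June 2008.
(b) filing + 22 years → 18 October 2007.
Later of the two: 3 June 2008.
Office Delay Adjustment: +427 days → 4 August 2009.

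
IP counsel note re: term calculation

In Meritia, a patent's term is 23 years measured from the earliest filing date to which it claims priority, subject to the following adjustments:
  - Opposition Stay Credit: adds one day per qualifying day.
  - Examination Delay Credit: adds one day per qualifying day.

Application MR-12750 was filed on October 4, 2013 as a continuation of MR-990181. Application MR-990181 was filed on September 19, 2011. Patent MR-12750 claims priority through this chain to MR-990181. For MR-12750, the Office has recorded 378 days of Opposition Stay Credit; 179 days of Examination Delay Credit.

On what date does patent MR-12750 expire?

Earliest priority filing: 19 September 2011.
Base term: 19 September 2011 + 23 years → 19 September 2034.
Opposition Stay Credit: +378 days → 2 October 2035.
Examination Delay Credit: +179 days → 29 March 2036.

March 29, 2036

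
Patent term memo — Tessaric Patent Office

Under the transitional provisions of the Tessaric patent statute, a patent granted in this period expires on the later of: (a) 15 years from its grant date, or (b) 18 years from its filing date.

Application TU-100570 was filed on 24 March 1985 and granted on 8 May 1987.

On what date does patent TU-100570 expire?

2003-03-24

(a) grant + 15 years → 8 May 2002.
(b) filing + 18 years → 24 March 2003.
Later of the two: 24 March 2003.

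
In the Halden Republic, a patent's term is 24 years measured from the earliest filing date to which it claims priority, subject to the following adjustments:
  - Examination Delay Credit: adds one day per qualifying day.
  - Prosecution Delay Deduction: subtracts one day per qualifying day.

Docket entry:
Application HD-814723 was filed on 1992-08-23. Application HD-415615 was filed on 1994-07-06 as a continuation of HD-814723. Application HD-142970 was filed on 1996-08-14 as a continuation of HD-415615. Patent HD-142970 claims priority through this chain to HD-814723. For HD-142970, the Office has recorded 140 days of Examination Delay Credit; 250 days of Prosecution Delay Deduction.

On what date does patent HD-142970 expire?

Earliest priority filing: 23 August 1992.
Base term: 23 August 1992 + 24 years → 23 August 2016.
Examination Delay Credit: +140 days → 10 January 2017.
Prosecution Delay Deduction: −250 days → 5 May 2016.

May 5, 2016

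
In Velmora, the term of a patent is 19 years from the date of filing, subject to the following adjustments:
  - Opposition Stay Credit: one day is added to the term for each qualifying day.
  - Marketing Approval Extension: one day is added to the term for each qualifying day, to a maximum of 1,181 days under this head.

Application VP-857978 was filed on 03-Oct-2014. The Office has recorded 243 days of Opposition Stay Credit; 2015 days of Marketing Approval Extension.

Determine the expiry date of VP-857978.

August 27, 2037

Base term: filing date + 19 years → 3 October 2033.
Opposition Stay Credit: +243 days → 3 June 2034.
Marketing Approval Extension: 2015 days claimed exceeds the 1181-day cap, so +1181 days → 27 August 2037.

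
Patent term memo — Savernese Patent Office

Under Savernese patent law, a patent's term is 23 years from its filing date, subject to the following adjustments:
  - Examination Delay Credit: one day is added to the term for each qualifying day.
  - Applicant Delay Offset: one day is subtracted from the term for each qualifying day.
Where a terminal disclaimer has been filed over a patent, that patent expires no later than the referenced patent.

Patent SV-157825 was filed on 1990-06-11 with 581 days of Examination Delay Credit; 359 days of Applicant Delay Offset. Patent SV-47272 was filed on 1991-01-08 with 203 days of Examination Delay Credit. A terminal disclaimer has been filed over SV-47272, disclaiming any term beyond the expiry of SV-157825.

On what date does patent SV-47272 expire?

2014-01-19

Natural term of SV-47272:
  Base: filing + 23 years → 8 January 2014.
  Examination Delay Credit: +203 days → 30 July 2014.
Expiry of referenced patent SV-157825:
  Base: filing + 23 years → 11 June 2013.
  Examination Delay Credit: +581 days → 13 January 2015.
  Applicant Delay Offset: −359 days → 19 January 2014.
Terminal disclaimer: SV-47272 expires on the earlier of 30 July 2014 and 19 January 2014.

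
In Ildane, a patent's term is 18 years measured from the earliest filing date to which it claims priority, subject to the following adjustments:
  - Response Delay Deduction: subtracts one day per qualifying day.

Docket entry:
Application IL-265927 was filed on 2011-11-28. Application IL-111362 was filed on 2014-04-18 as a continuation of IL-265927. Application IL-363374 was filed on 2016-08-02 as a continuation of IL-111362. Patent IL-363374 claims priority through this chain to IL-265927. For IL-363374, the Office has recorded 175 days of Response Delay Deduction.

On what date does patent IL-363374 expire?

June 6, 2029

Earliest priority filing: 28 November 2011.
Base term: 28 November 2011 + 18 years → 28 November 2029.
Response Delay Deduction: −175 days → 6 June 2029.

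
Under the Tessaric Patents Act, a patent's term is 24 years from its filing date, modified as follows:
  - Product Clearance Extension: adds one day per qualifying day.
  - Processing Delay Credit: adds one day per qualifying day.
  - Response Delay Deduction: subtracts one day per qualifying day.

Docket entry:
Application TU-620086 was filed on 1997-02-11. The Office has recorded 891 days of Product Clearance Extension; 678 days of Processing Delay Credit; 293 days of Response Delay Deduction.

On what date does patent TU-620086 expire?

Base term: filing date + 24 years → 11 February 2021.
Product Clearance Extension: +891 days → 22 July 2023.
Processing Delay Credit: +678 days → 30 May 2025.
Response Delay Deduction: −293 days → 10 August 2024.

2024-08-10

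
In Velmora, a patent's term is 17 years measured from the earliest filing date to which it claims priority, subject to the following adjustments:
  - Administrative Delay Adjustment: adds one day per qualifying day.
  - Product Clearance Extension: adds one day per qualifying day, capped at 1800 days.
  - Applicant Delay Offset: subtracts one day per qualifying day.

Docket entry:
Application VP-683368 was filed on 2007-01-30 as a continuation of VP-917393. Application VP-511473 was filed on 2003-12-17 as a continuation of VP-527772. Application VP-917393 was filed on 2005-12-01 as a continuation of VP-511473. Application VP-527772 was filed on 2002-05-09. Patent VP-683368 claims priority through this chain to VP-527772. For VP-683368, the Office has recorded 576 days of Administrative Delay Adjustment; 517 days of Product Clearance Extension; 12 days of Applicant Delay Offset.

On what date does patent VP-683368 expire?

2022-04-24

Earliest priority filing: 9 May 2002.
Base term: 9 May 2002 + 17 years → 9 May 2019.
Administrative Delay Adjustment: +576 days → 5 December 2020.
Product Clearance Extension: 517 days (within the 1800-day cap) → +517 days → 6 May 2022.
Applicant Delay Offset: −12 days → 24 April 2022.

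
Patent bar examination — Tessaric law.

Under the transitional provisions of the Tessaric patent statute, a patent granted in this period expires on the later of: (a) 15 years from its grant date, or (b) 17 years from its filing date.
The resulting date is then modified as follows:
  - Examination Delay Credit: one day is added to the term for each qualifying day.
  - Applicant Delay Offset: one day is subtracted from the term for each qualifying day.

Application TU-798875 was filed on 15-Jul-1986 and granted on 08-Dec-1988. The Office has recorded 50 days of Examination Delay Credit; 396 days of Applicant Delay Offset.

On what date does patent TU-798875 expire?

(a) grant + 15 years → 8 December 2003.
(b) filing + 17 years → 15 July 2003.
Later of the two: 8 December 2003.
Examination Delay Credit: +50 days → 27 January 2004.
Applicant Delay Offset: −396 days → 27 December 2002.

2002-12-27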